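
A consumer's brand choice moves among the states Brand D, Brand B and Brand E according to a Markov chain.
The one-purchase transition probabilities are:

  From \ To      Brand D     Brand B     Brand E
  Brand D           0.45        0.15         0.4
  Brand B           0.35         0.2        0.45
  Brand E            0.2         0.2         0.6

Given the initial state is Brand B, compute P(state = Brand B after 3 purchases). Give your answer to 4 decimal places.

Propagate the distribution vector 3 purchases from Brand B.
After 0 purchases: (0.0000, 1.0000, 0.0000)
After 1 purchase: (0.3500, 0.2000, 0.4500)
After 2 purchases: (0.3175, 0.1825, 0.5000)
After 3 purchases: (0.3068, 0.1841, 0.5091)
P(in Brand B after 3 purchases) = 0.1841

0.1841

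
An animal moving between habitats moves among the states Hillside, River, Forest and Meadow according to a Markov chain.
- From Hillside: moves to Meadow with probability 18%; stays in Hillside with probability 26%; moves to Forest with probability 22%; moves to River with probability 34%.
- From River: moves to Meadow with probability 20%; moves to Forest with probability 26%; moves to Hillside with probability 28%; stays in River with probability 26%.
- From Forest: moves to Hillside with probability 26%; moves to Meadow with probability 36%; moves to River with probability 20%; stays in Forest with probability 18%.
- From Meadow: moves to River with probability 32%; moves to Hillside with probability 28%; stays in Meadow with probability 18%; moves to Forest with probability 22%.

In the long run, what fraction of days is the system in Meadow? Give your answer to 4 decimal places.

Let the stationary distribution be π with π = πP and π_1 + π_2 + π_3 + π_4 = 1.
π_1 = 0.26·π_1 + 0.28·π_2 + 0.26·π_3 + 0.28·π_4
π_2 = 0.34·π_1 + 0.26·π_2 + 0.2·π_3 + 0.32·π_4
π_3 = 0.22·π_1 + 0.26·π_2 + 0.18·π_3 + 0.22·π_4
Solving with the normalization constraint gives π = (0.2701, 0.2818, 0.2224, 0.2257).
So the stationary probability of Meadow is 0.2257.

0.2257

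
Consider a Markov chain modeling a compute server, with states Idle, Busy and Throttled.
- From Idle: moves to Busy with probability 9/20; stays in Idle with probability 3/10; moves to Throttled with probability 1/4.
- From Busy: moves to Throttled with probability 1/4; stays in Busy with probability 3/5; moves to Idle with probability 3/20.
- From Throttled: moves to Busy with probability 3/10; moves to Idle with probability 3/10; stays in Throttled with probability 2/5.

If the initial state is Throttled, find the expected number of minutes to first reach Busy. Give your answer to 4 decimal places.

Let t(s) be the expected number of minutes to first reach Busy from state s, with t(Busy) = 0. Conditioning on the first minute:
t(Idle) = 1 + 0.3·t(Idle) + 0.25·t(Throttled)
t(Throttled) = 1 + 0.3·t(Idle) + 0.4·t(Throttled)
Solving: t(Idle) = 2.4638, t(Throttled) = 2.8986.
Expected minutes from Throttled to Busy: 2.8986.

2.8986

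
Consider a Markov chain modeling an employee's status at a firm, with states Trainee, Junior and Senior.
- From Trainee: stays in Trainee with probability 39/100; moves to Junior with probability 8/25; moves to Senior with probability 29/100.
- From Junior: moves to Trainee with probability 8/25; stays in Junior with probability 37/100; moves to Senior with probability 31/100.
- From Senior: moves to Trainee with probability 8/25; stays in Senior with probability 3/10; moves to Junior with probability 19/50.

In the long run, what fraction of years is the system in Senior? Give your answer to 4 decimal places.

0.3001

Let the stationary distribution be π with π = πP and π_1 + π_2 + π_3 = 1.
π_1 = 0.39·π_1 + 0.32·π_2 + 0.32·π_3
π_2 = 0.32·π_1 + 0.37·π_2 + 0.38·π_3
Solving with the normalization constraint gives π = (0.3441, 0.3558, 0.3001).
So the stationary probability of Senior is 0.3001.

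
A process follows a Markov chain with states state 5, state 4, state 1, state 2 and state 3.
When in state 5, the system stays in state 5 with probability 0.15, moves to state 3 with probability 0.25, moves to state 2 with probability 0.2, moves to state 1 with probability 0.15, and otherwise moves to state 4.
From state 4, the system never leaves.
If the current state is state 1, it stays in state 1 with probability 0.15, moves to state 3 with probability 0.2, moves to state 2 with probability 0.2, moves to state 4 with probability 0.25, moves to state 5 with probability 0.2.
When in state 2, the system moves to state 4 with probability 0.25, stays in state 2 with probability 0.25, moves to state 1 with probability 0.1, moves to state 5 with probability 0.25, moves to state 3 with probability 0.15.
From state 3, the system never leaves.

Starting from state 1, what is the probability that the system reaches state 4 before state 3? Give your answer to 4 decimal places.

Let h(s) be the probability of absorption at state 4 starting from transient state s. Then h(state 4) = 1 and h(state 3) = 0. By first-step analysis:
h(state 5) = 0.15·h(state 5) + 0.25·1 + 0.15·h(state 1) + 0.2·h(state 2) + 0.25·0
h(state 1) = 0.2·h(state 5) + 0.25·1 + 0.15·h(state 1) + 0.2·h(state 2) + 0.2·0
h(state 2) = 0.25·h(state 5) + 0.25·1 + 0.1·h(state 1) + 0.25·h(state 2) + 0.15·0
Solving: h(state 5) = 0.5297, h(state 1) = 0.5562, h(state 2) = 0.5841.
Starting from state 1, the probability is 0.5562.

0.5562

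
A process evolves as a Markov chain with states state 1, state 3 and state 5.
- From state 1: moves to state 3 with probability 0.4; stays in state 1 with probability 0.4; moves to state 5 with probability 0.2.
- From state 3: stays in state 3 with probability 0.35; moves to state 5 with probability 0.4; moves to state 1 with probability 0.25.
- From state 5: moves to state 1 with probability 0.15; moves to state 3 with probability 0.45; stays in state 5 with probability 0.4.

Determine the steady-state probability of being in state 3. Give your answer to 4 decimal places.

Let the stationary distribution be π with π = πP and π_1 + π_2 + π_3 = 1.
π_1 = 0.4·π_1 + 0.25·π_2 + 0.15·π_3
π_2 = 0.4·π_1 + 0.35·π_2 + 0.45·π_3
Solving with the normalization constraint gives π = (0.2530, 0.3976, 0.3494).
So the stationary probability of state 3 is 0.3976.

0.3976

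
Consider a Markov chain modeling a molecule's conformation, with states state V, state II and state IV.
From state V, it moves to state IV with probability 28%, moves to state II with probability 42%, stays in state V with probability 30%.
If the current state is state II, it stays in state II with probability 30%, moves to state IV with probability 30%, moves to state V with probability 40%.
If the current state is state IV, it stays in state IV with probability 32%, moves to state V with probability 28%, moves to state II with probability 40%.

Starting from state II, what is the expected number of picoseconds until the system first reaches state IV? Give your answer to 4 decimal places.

3.4161

Let t(s) be the expected number of picoseconds to first reach state IV from state s, with t(state IV) = 0. Conditioning on the first picosecond:
t(state V) = 1 + 0.3·t(state V) + 0.42·t(state II)
t(state II) = 1 + 0.4·t(state V) + 0.3·t(state II)
Solving: t(state V) = 3.4783, t(state II) = 3.4161.
Expected picoseconds from state II to state IV: 3.4161.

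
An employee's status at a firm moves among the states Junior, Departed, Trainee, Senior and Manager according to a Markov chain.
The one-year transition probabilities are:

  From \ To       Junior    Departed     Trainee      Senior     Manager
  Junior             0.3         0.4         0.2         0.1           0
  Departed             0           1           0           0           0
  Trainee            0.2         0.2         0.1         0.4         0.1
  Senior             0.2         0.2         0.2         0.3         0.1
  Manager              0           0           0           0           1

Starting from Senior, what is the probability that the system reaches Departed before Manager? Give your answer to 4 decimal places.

0.7586

Let h(s) be the probability of absorption at Departed starting from transient state s. Then h(Departed) = 1 and h(Manager) = 0. By first-step analysis:
h(Junior) = 0.3·h(Junior) + 0.4·1 + 0.2·h(Trainee) + 0.1·h(Senior)
h(Trainee) = 0.2·h(Junior) + 0.2·1 + 0.1·h(Trainee) + 0.4·h(Senior) + 0.1·0
h(Senior) = 0.2·h(Junior) + 0.2·1 + 0.2·h(Trainee) + 0.3·h(Senior) + 0.1·0
Solving: h(Junior) = 0.8966, h(Trainee) = 0.7586, h(Senior) = 0.7586.
Starting from Senior, the probability is 0.7586.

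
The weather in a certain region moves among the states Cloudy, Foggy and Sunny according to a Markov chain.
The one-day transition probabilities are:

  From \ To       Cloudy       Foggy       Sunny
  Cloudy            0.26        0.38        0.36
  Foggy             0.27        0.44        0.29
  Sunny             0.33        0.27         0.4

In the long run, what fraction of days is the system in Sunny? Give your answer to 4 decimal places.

0.3485

Let the stationary distribution be π with π = πP and π_1 + π_2 + π_3 = 1.
π_1 = 0.26·π_1 + 0.27·π_2 + 0.33·π_3
π_2 = 0.38·π_1 + 0.44·π_2 + 0.27·π_3
Solving with the normalization constraint gives π = (0.2880, 0.3635, 0.3485).
So the stationary probability of Sunny is 0.3485.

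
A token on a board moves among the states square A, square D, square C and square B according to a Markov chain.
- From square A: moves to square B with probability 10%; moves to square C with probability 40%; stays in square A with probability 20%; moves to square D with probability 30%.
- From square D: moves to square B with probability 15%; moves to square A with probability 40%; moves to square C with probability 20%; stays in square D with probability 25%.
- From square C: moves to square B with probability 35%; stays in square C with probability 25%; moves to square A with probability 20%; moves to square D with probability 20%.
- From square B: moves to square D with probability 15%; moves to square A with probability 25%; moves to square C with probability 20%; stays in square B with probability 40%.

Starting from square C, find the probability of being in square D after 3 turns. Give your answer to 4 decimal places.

0.2225

Propagate the distribution vector 3 turns from square C.
After 0 turns: (0.0000, 0.0000, 1.0000, 0.0000)
After 1 turn: (0.2000, 0.2000, 0.2500, 0.3500)
After 2 turns: (0.2575, 0.2125, 0.2525, 0.2775)
After 3 turns: (0.2564, 0.2225, 0.2641, 0.2570)
P(in square D after 3 turns) = 0.2225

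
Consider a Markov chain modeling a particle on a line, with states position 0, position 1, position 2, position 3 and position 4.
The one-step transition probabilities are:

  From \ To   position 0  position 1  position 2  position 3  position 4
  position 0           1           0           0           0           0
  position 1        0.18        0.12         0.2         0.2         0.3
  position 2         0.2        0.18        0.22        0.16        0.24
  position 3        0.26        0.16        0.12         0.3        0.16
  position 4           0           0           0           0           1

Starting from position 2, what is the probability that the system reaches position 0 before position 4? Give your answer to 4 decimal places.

0.4705

Let h(s) be the probability of absorption at position 0 starting from transient state s. Then h(position 0) = 1 and h(position 4) = 0. By first-step analysis:
h(position 1) = 0.18·1 + 0.12·h(position 1) + 0.2·h(position 2) + 0.2·h(position 3) + 0.3·0
h(position 2) = 0.2·1 + 0.18·h(position 1) + 0.22·h(position 2) + 0.16·h(position 3) + 0.24·0
h(position 3) = 0.26·1 + 0.16·h(position 1) + 0.12·h(position 2) + 0.3·h(position 3) + 0.16·0
Solving: h(position 1) = 0.4369, h(position 2) = 0.4705, h(position 3) = 0.5519.
Starting from position 2, the probability is 0.4705.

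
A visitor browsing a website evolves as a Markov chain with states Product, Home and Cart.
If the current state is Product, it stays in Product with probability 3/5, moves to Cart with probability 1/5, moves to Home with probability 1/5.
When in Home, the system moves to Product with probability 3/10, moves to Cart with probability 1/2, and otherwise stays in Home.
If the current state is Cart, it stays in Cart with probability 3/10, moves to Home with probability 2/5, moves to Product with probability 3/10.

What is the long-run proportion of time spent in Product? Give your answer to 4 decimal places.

0.4286

Let the stationary distribution be π with π = πP and π_1 + π_2 + π_3 = 1.
π_1 = 0.6·π_1 + 0.3·π_2 + 0.3·π_3
π_2 = 0.2·π_1 + 0.2·π_2 + 0.4·π_3
Solving with the normalization constraint gives π = (0.4286, 0.2619, 0.3095).
So the stationary probability of Product is 0.4286.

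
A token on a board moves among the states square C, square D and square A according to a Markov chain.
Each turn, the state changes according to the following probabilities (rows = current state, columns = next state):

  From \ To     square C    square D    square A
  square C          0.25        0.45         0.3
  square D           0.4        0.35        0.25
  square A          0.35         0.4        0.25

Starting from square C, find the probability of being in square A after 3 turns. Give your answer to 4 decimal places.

0.2674

Propagate the distribution vector 3 turns from square C.
After 0 turns: (1.0000, 0.0000, 0.0000)
After 1 turn: (0.2500, 0.4500, 0.3000)
After 2 turns: (0.3475, 0.3900, 0.2625)
After 3 turns: (0.3348, 0.3979, 0.2674)
P(in square A after 3 turns) = 0.2674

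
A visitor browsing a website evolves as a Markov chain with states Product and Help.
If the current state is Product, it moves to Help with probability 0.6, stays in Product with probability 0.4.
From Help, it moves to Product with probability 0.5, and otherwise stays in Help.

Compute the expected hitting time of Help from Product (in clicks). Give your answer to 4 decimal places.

1.6667

Let t(s) be the expected number of clicks to first reach Help from state s, with t(Help) = 0. Conditioning on the first click:
t(Product) = 1 + 0.4·t(Product)
Solving: t(Product) = 1.6667.
Expected clicks from Product to Help: 1.6667.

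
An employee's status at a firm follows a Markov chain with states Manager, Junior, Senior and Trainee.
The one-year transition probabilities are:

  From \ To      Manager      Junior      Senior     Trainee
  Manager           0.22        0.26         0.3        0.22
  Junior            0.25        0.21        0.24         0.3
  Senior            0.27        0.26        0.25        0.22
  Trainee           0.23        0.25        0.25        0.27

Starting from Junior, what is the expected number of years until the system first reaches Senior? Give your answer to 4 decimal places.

3.8915

Let t(s) be the expected number of years to first reach Senior from state s, with t(Senior) = 0. Conditioning on the first year:
t(Manager) = 1 + 0.22·t(Manager) + 0.26·t(Junior) + 0.22·t(Trainee)
t(Junior) = 1 + 0.25·t(Manager) + 0.21·t(Junior) + 0.3·t(Trainee)
t(Trainee) = 1 + 0.23·t(Manager) + 0.25·t(Junior) + 0.27·t(Trainee)
Solving: t(Manager) = 3.6674, t(Junior) = 3.8915, t(Trainee) = 3.8580.
Expected years from Junior to Senior: 3.8915.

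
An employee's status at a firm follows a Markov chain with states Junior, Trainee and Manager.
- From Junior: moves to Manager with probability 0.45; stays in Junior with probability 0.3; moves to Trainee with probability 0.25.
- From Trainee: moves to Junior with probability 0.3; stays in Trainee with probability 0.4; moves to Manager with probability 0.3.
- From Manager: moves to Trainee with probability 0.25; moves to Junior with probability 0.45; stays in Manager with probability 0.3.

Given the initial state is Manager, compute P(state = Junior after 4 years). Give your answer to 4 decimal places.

0.3528

Propagate the distribution vector 4 years from Manager.
After 0 years: (0.0000, 0.0000, 1.0000)
After 1 year: (0.4500, 0.2500, 0.3000)
After 2 years: (0.3450, 0.2875, 0.3675)
After 3 years: (0.3551, 0.2931, 0.3518)
After 4 years: (0.3528, 0.2940, 0.3533)
P(in Junior after 4 years) = 0.3528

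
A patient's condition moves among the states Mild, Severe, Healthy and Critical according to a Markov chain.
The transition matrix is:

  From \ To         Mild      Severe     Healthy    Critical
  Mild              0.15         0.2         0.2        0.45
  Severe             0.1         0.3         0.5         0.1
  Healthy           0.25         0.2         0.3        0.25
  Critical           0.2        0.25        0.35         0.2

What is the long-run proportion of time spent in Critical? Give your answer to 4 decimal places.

Let the stationary distribution be π with π = πP and π_1 + π_2 + π_3 + π_4 = 1.
π_1 = 0.15·π_1 + 0.1·π_2 + 0.25·π_3 + 0.2·π_4
π_2 = 0.2·π_1 + 0.3·π_2 + 0.2·π_3 + 0.25·π_4
π_3 = 0.2·π_1 + 0.5·π_2 + 0.3·π_3 + 0.35·π_4
Solving with the normalization constraint gives π = (0.1843, 0.2355, 0.3407, 0.2395).
So the stationary probability of Critical is 0.2395.

0.2395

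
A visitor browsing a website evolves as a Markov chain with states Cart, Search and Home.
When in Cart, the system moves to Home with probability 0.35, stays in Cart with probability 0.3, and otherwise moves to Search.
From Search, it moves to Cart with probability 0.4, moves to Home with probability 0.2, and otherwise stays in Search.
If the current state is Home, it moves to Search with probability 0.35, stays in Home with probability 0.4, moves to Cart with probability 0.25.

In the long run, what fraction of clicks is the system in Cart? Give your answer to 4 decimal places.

Let the stationary distribution be π with π = πP and π_1 + π_2 + π_3 = 1.
π_1 = 0.3·π_1 + 0.4·π_2 + 0.25·π_3
π_2 = 0.35·π_1 + 0.4·π_2 + 0.35·π_3
Solving with the normalization constraint gives π = (0.3213, 0.3684, 0.3102).
So the stationary probability of Cart is 0.3213.

0.3213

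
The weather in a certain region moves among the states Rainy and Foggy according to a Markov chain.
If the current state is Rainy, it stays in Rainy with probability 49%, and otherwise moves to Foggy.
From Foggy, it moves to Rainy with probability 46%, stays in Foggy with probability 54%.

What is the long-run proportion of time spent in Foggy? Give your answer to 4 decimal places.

Let the stationary distribution be π with π = πP and π_1 + π_2 = 1.
π_1 = 0.49·π_1 + 0.46·π_2
Solving with the normalization constraint gives π = (0.4742, 0.5258).
So the stationary probability of Foggy is 0.5258.

0.5258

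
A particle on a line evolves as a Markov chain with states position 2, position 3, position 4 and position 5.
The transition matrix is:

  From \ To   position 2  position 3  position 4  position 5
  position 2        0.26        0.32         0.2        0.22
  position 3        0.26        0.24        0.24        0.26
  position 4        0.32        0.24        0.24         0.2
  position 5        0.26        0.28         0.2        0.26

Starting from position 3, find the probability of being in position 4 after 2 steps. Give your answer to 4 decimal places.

Propagate the distribution vector 2 steps from position 3.
After 0 steps: (0.0000, 1.0000, 0.0000, 0.0000)
After 1 step: (0.2600, 0.2400, 0.2400, 0.2600)
After 2 steps: (0.2744, 0.2712, 0.2192, 0.2352)
P(in position 4 after 2 steps) = 0.2192

0.2192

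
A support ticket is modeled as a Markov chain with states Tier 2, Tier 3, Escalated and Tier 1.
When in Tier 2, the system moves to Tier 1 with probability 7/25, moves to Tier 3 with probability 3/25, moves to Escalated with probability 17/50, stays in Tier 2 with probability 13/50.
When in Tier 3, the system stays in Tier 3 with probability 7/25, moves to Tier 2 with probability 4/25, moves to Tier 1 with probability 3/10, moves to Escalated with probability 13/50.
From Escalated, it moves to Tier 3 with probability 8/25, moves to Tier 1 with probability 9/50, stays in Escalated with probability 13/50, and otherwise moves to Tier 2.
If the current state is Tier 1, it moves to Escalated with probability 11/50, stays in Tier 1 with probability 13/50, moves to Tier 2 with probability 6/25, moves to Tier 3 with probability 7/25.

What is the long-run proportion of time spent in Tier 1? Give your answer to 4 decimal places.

Let the stationary distribution be π with π = πP and π_1 + π_2 + π_3 + π_4 = 1.
π_1 = 0.26·π_1 + 0.16·π_2 + 0.24·π_3 + 0.24·π_4
π_2 = 0.12·π_1 + 0.28·π_2 + 0.32·π_3 + 0.28·π_4
π_3 = 0.34·π_1 + 0.26·π_2 + 0.26·π_3 + 0.22·π_4
Solving with the normalization constraint gives π = (0.2241, 0.2549, 0.2678, 0.2533).
So the stationary probability of Tier 1 is 0.2533.

0.2533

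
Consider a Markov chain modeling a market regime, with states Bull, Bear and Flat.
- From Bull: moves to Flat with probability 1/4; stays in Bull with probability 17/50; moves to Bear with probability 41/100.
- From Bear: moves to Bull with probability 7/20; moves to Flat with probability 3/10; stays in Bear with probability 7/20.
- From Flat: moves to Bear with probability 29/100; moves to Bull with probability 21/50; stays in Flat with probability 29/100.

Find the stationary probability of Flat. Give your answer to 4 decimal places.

Let the stationary distribution be π with π = πP and π_1 + π_2 + π_3 = 1.
π_1 = 0.34·π_1 + 0.35·π_2 + 0.42·π_3
π_2 = 0.41·π_1 + 0.35·π_2 + 0.29·π_3
Solving with the normalization constraint gives π = (0.3659, 0.3552, 0.2789).
So the stationary probability of Flat is 0.2789.

0.2789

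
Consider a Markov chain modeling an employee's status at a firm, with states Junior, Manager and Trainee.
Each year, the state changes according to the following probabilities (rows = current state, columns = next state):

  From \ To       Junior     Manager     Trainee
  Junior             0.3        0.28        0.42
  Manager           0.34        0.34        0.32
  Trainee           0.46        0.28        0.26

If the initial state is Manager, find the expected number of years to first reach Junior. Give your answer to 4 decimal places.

Let t(s) be the expected number of years to first reach Junior from state s, with t(Junior) = 0. Conditioning on the first year:
t(Manager) = 1 + 0.34·t(Manager) + 0.32·t(Trainee)
t(Trainee) = 1 + 0.28·t(Manager) + 0.26·t(Trainee)
Solving: t(Manager) = 2.6580, t(Trainee) = 2.3571.
Expected years from Manager to Junior: 2.6580.

2.6580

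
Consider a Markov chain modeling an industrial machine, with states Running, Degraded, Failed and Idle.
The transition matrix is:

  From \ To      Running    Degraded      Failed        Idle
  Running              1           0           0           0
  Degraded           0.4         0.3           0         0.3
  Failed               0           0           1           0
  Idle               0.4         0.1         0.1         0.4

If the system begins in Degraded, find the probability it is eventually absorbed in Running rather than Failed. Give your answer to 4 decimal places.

Let h(s) be the probability of absorption at Running starting from transient state s. Then h(Running) = 1 and h(Failed) = 0. By first-step analysis:
h(Degraded) = 0.4·1 + 0.3·h(Degraded) + 0.3·h(Idle)
h(Idle) = 0.4·1 + 0.1·h(Degraded) + 0.1·0 + 0.4·h(Idle)
Solving: h(Degraded) = 0.9231, h(Idle) = 0.8205.
Starting from Degraded, the probability is 0.9231.

0.9231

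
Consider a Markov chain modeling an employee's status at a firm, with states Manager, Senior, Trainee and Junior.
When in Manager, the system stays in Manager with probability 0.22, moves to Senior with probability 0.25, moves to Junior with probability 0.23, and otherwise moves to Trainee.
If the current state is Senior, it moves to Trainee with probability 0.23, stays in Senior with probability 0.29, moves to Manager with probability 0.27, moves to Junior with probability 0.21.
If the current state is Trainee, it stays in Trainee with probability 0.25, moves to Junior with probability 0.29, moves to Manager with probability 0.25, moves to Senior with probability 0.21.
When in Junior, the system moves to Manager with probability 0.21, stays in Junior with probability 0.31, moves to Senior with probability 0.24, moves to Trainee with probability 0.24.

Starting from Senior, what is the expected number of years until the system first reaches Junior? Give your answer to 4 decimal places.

Let t(s) be the expected number of years to first reach Junior from state s, with t(Junior) = 0. Conditioning on the first year:
t(Manager) = 1 + 0.22·t(Manager) + 0.25·t(Senior) + 0.3·t(Trainee)
t(Senior) = 1 + 0.27·t(Manager) + 0.29·t(Senior) + 0.23·t(Trainee)
t(Trainee) = 1 + 0.25·t(Manager) + 0.21·t(Senior) + 0.25·t(Trainee)
Solving: t(Manager) = 4.1466, t(Senior) = 4.2505, t(Trainee) = 3.9057.
Expected years from Senior to Junior: 4.2505.

4.2505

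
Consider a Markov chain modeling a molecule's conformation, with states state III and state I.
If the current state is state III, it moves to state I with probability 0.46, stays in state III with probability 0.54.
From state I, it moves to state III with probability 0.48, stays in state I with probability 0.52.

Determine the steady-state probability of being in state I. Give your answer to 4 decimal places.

0.4894

Let the stationary distribution be π with π = πP and π_1 + π_2 = 1.
π_1 = 0.54·π_1 + 0.48·π_2
Solving with the normalization constraint gives π = (0.5106, 0.4894).
So the stationary probability of state I is 0.4894.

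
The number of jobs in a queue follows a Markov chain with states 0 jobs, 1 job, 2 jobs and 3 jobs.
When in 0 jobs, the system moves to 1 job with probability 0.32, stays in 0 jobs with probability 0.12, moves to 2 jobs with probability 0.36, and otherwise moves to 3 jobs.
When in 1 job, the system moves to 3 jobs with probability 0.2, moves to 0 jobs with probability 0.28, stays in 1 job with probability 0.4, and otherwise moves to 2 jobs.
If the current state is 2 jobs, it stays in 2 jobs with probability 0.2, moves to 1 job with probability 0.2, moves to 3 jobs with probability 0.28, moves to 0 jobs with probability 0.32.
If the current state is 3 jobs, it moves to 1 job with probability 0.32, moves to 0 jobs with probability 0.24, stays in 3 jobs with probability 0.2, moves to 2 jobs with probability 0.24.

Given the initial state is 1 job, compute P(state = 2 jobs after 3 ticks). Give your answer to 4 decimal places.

0.2185

Propagate the distribution vector 3 ticks from 1 job.
After 0 ticks: (0.0000, 1.0000, 0.0000, 0.0000)
After 1 tick: (0.2800, 0.4000, 0.1200, 0.2000)
After 2 ticks: (0.2320, 0.3376, 0.2208, 0.2096)
After 3 ticks: (0.2433, 0.3205, 0.2185, 0.2177)
P(in 2 jobs after 3 ticks) = 0.2185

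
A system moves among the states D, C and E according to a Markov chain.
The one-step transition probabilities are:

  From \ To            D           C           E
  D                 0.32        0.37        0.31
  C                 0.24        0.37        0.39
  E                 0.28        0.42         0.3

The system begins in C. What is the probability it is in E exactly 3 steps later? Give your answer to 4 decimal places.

Propagate the distribution vector 3 steps from C.
After 0 steps: (0.0000, 1.0000, 0.0000)
After 1 step: (0.2400, 0.3700, 0.3900)
After 2 steps: (0.2748, 0.3895, 0.3357)
After 3 steps: (0.2754, 0.3868, 0.3378)
P(in E after 3 steps) = 0.3378

0.3378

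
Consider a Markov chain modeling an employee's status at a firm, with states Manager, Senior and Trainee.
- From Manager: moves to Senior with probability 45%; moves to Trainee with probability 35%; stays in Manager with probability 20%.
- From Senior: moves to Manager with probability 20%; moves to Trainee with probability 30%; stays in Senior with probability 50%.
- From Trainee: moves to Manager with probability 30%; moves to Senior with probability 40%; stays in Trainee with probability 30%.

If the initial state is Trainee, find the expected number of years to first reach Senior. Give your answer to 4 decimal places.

2.4176

Let t(s) be the expected number of years to first reach Senior from state s, with t(Senior) = 0. Conditioning on the first year:
t(Manager) = 1 + 0.2·t(Manager) + 0.35·t(Trainee)
t(Trainee) = 1 + 0.3·t(Manager) + 0.3·t(Trainee)
Solving: t(Manager) = 2.3077, t(Trainee) = 2.4176.
Expected years from Trainee to Senior: 2.4176.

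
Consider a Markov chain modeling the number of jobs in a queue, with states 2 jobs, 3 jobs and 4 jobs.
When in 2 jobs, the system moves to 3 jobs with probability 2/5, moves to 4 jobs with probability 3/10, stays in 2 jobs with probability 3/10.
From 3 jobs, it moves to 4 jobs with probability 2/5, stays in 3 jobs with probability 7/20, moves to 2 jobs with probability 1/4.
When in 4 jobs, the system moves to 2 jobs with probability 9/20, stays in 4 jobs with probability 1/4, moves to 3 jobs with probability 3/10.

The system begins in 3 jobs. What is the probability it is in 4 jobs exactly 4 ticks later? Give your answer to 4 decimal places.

Propagate the distribution vector 4 ticks from 3 jobs.
After 0 ticks: (0.0000, 1.0000, 0.0000)
After 1 tick: (0.2500, 0.3500, 0.4000)
After 2 ticks: (0.3425, 0.3425, 0.3150)
After 3 ticks: (0.3301, 0.3514, 0.3185)
After 4 ticks: (0.3302, 0.3506, 0.3192)
P(in 4 jobs after 4 ticks) = 0.3192

0.3192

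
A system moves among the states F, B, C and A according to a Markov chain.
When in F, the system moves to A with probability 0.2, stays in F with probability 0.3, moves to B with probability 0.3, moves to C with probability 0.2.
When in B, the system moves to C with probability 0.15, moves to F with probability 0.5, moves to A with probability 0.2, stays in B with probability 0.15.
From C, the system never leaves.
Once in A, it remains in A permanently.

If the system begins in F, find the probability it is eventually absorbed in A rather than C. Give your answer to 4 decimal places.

0.5169

Let h(s) be the probability of absorption at A starting from transient state s. Then h(A) = 1 and h(C) = 0. By first-step analysis:
h(F) = 0.3·h(F) + 0.3·h(B) + 0.2·0 + 0.2·1
h(B) = 0.5·h(F) + 0.15·h(B) + 0.15·0 + 0.2·1
Solving: h(F) = 0.5169, h(B) = 0.5393.
Starting from F, the probability is 0.5169.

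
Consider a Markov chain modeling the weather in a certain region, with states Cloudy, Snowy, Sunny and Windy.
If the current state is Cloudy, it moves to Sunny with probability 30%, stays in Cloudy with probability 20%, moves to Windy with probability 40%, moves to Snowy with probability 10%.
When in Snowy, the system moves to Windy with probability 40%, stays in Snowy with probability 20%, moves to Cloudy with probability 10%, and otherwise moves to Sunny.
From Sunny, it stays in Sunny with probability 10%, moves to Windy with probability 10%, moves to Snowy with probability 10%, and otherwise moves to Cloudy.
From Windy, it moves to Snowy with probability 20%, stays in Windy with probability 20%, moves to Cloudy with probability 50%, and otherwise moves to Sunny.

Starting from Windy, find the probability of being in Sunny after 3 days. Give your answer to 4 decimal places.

0.1860

Propagate the distribution vector 3 days from Windy.
After 0 days: (0.0000, 0.0000, 0.0000, 1.0000)
After 1 day: (0.5000, 0.2000, 0.1000, 0.2000)
After 2 days: (0.2900, 0.1400, 0.2400, 0.3300)
After 3 days: (0.4050, 0.1470, 0.1860, 0.2620)
P(in Sunny after 3 days) = 0.1860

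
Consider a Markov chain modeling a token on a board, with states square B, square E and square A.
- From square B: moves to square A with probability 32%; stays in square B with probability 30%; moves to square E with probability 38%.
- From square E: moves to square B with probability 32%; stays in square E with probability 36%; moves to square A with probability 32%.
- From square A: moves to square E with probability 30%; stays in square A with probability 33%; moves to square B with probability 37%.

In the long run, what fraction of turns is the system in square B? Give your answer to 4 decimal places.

Let the stationary distribution be π with π = πP and π_1 + π_2 + π_3 = 1.
π_1 = 0.3·π_1 + 0.32·π_2 + 0.37·π_3
π_2 = 0.38·π_1 + 0.36·π_2 + 0.3·π_3
Solving with the normalization constraint gives π = (0.3296, 0.3472, 0.3232).
So the stationary probability of square B is 0.3296.

0.3296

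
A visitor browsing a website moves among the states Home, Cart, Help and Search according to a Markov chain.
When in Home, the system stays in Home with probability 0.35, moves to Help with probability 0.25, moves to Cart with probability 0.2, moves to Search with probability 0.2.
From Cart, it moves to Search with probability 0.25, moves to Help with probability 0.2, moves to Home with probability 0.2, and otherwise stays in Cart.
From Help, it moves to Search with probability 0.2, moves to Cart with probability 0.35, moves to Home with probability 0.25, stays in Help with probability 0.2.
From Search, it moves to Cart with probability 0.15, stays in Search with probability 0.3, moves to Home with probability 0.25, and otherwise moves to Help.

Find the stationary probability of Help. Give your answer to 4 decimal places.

0.2368

Let the stationary distribution be π with π = πP and π_1 + π_2 + π_3 + π_4 = 1.
π_1 = 0.35·π_1 + 0.2·π_2 + 0.25·π_3 + 0.25·π_4
π_2 = 0.2·π_1 + 0.35·π_2 + 0.35·π_3 + 0.15·π_4
π_3 = 0.25·π_1 + 0.2·π_2 + 0.2·π_3 + 0.3·π_4
Solving with the normalization constraint gives π = (0.2632, 0.2632, 0.2368, 0.2368).
So the stationary probability of Help is 0.2368.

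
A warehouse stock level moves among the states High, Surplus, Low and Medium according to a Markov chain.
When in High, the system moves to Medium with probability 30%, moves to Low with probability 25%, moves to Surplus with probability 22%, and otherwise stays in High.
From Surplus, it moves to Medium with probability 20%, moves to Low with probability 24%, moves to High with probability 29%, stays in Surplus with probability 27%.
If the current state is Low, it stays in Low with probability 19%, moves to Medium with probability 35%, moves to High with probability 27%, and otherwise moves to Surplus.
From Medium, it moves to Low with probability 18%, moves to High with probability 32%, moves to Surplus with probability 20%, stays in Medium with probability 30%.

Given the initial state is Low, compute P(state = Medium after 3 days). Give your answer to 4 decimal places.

0.2889

Propagate the distribution vector 3 days from Low.
After 0 days: (0.0000, 0.0000, 1.0000, 0.0000)
After 1 day: (0.2700, 0.1900, 0.1900, 0.3500)
After 2 days: (0.2805, 0.2168, 0.2122, 0.2905)
After 3 days: (0.2776, 0.2187, 0.2148, 0.2889)
P(in Medium after 3 days) = 0.2889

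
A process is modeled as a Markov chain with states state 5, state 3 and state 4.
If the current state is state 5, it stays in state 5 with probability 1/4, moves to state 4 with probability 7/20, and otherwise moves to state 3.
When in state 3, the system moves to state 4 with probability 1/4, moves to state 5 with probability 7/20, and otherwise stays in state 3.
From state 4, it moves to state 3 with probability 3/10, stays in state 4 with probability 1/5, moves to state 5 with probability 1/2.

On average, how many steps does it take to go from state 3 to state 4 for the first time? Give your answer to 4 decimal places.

3.5484

Let t(s) be the expected number of steps to first reach state 4 from state s, with t(state 4) = 0. Conditioning on the first step:
t(state 5) = 1 + 0.25·t(state 5) + 0.4·t(state 3)
t(state 3) = 1 + 0.35·t(state 5) + 0.4·t(state 3)
Solving: t(state 5) = 3.2258, t(state 3) = 3.5484.
Expected steps from state 3 to state 4: 3.5484.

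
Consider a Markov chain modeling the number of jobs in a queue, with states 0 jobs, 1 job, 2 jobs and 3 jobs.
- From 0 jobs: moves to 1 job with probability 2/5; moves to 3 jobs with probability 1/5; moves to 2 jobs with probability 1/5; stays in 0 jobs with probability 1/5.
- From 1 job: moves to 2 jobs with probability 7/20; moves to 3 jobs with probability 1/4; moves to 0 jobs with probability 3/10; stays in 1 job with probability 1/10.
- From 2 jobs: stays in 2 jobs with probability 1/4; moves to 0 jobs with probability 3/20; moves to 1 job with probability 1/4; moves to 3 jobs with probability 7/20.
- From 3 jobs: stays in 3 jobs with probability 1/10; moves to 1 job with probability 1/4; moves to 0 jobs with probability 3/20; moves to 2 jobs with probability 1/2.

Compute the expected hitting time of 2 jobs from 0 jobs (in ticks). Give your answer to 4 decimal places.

3.3199

Let t(s) be the expected number of ticks to first reach 2 jobs from state s, with t(2 jobs) = 0. Conditioning on the first tick:
t(0 jobs) = 1 + 0.2·t(0 jobs) + 0.4·t(1 job) + 0.2·t(3 jobs)
t(1 job) = 1 + 0.3·t(0 jobs) + 0.1·t(1 job) + 0.25·t(3 jobs)
t(3 jobs) = 1 + 0.15·t(0 jobs) + 0.25·t(1 job) + 0.1·t(3 jobs)
Solving: t(0 jobs) = 3.3199, t(1 job) = 2.9042, t(3 jobs) = 2.4711.
Expected ticks from 0 jobs to 2 jobs: 3.3199.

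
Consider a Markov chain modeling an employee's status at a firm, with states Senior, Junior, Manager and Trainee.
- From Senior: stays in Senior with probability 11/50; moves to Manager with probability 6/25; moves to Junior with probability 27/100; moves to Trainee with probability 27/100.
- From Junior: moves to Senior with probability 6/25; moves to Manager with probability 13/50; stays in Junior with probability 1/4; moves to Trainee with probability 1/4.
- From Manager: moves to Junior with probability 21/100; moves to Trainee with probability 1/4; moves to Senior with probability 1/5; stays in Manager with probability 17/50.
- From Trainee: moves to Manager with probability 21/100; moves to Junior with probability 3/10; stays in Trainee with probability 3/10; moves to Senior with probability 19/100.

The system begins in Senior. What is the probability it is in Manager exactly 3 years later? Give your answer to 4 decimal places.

Propagate the distribution vector 3 years from Senior.
After 0 years: (1.0000, 0.0000, 0.0000, 0.0000)
After 1 year: (0.2200, 0.2700, 0.2400, 0.2700)
After 2 years: (0.2125, 0.2583, 0.2613, 0.2679)
After 3 years: (0.2119, 0.2572, 0.2633, 0.2676)
P(in Manager after 3 years) = 0.2633

0.2633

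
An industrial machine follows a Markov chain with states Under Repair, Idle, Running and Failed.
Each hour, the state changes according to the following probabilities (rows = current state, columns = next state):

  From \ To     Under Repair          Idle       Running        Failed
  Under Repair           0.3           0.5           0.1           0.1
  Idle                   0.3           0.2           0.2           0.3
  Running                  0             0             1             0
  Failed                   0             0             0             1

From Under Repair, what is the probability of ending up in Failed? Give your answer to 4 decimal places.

Let h(s) be the probability of absorption at Failed starting from transient state s. Then h(Failed) = 1 and h(Running) = 0. By first-step analysis:
h(Under Repair) = 0.3·h(Under Repair) + 0.5·h(Idle) + 0.1·0 + 0.1·1
h(Idle) = 0.3·h(Under Repair) + 0.2·h(Idle) + 0.2·0 + 0.3·1
Solving: h(Under Repair) = 0.5610, h(Idle) = 0.5854.
Starting from Under Repair, the probability is 0.5610.

0.5610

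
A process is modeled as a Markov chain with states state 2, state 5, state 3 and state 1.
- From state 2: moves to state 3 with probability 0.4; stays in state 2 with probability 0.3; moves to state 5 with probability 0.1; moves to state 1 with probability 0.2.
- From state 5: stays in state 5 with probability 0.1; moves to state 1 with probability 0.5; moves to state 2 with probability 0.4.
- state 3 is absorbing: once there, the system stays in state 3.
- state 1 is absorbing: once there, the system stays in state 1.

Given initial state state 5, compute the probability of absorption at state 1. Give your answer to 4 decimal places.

0.7288

Let h(s) be the probability of absorption at state 1 starting from transient state s. Then h(state 1) = 1 and h(state 3) = 0. By first-step analysis:
h(state 2) = 0.3·h(state 2) + 0.1·h(state 5) + 0.4·0 + 0.2·1
h(state 5) = 0.4·h(state 2) + 0.1·h(state 5) + 0.5·1
Solving: h(state 2) = 0.3898, h(state 5) = 0.7288.
Starting from state 5, the probability is 0.7288.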